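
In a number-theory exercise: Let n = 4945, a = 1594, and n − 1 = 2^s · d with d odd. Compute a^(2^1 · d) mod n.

4741

n − 1 = 4944 = 2^4 · 309, so s = 4 and d = 309.
x_0 = 1594^309 mod 4945 = 3204.
x_1 = 3204^2 mod 4945 = 4741.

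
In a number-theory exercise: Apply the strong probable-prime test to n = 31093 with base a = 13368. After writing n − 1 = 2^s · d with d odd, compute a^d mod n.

15905

n − 1 = 31092 = 2^2 · 7773, so s = 2 and d = 7773.
13368^7773 mod 31093 = 15905.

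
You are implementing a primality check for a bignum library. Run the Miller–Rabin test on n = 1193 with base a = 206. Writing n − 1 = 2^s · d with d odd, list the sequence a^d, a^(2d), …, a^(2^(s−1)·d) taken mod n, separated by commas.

1, 1, 1

n − 1 = 1192 = 2^3 · 149, so s = 3 and d = 149.
x_0 = 206^149 mod 1193 = 1.
x_1 = 1^2 mod 1193 = 1.
x_2 = 1^2 mod 1193 = 1.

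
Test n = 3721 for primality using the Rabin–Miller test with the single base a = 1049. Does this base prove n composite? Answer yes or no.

yes

n − 1 = 3720 = 2^3 · 465, so s = 3 and d = 465.
x_0 = 1049^465 mod 3721 = 367.
x_0 is neither 1 nor 3720, so continue squaring.
x_1 = 367^2 mod 3721 = 733.
x_2 = 733^2 mod 3721 = 1465.
Reached i = s−1 = 2 without hitting −1: 1049 is a Miller–Rabin witness and 3721 is composite.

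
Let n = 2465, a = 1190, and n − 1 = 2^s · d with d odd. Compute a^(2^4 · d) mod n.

n − 1 = 2464 = 2^5 · 77, so s = 5 and d = 77.
x_0 = 1190^77 mod 2465 = 1190.
x_1 = 1190^2 mod 2465 = 1190.
x_2 = 1190^2 mod 2465 = 1190.
x_3 = 1190^2 mod 2465 = 1190.
x_4 = 1190^2 mod 2465 = 1190.

1190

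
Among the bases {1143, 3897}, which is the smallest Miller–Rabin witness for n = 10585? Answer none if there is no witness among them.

n − 1 = 10584 = 2^3 · 1323, so s = 3 and d = 1323.
Base 1143: x_0 = 1143^1323 mod 10585 = 9152. x_0 is neither 1 nor 10584, so continue squaring. x_1 = 9152^2 mod 10585 = 10584. x_1 ≡ −1, so 1143 is not a witness.
Base 3897: x_0 = 3897^1323 mod 10585 = 708. x_0 is neither 1 nor 10584, so continue squaring. x_1 = 708^2 mod 10585 = 3769. x_2 = 3769^2 mod 10585 = 291. Reached i = s−1 = 2 without hitting −1: 3897 is a Miller–Rabin witness and 10585 is composite.
The smallest witness among the given bases is 3897.

3897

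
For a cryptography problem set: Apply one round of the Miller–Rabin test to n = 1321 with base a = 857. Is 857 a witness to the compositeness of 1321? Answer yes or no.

no

n − 1 = 1320 = 2^3 · 165, so s = 3 and d = 165.
Repeated squaring mod 1321: 857^1 ≡ 857, 857^2 ≡ 1294, 857^4 ≡ 729, 857^8 ≡ 399, 857^16 ≡ 681, 857^32 ≡ 90, 857^64 ≡ 174, 857^128 ≡ 1214.
165 = 128 + 32 + 4 + 1, so 857^165 ≡ 1214·90·729·857 ≡ 257 (mod 1321).
x_0 = 857^165 mod 1321 = 257.
x_0 is neither 1 nor 1320, so continue squaring.
x_1 = 257^2 mod 1321 = 1320.
x_1 ≡ −1, so 857 is not a witness.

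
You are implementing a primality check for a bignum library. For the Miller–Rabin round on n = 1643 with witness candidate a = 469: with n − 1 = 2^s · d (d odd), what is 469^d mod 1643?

n − 1 = 1642 = 2^1 · 821, so s = 1 and d = 821.
By repeated squaring, 469^821 ≡ 624 (mod 1643).

624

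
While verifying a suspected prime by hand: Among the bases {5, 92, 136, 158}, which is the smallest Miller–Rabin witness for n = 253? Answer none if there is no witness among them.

n − 1 = 252 = 2^2 · 63, so s = 2 and d = 63.
Base 5: x_0 = 5^63 mod 253 = 191. x_0 is neither 1 nor 252, so continue squaring. x_1 = 191^2 mod 253 = 49. Reached i = s−1 = 1 without hitting −1: 5 is a Miller–Rabin witness and 253 is composite.
Base 92: x_0 = 92^63 mod 253 = 207. x_0 is neither 1 nor 252, so continue squaring. x_1 = 207^2 mod 253 = 92. Reached i = s−1 = 1 without hitting −1: 92 is a Miller–Rabin witness and 253 is composite.
Base 136: x_0 = 136^63 mod 253 = 20. x_0 is neither 1 nor 252, so continue squaring. x_1 = 20^2 mod 253 = 147. Reached i = s−1 = 1 without hitting −1: 136 is a Miller–Rabin witness and 253 is composite.
Base 158: x_0 = 158^63 mod 253 = 86. x_0 is neither 1 nor 252, so continue squaring. x_1 = 86^2 mod 253 = 59. Reached i = s−1 = 1 without hitting −1: 158 is a Miller–Rabin witness and 253 is composite.
The smallest witness among the given bases is 5.

5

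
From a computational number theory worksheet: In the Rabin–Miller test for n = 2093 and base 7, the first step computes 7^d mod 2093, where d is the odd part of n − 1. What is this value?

1813

n − 1 = 2092 = 2^2 · 523, so s = 2 and d = 523.
7^523 mod 2093 = 1813.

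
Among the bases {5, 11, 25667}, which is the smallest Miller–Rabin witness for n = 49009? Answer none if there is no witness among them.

none

n − 1 = 49008 = 2^4 · 3063, so s = 4 and d = 3063.
Base 5: x_0 = 5^3063 mod 49009 = 1. x_0 = 1, so 5 is not a witness.
Base 11: x_0 = 11^3063 mod 49009 = 49008. x_0 = 49008 ≡ −1, so 11 is not a witness.
Base 25667: x_0 = 25667^3063 mod 49009 = 23757. x_0 is neither 1 nor 49008, so continue squaring. x_1 = 23757^2 mod 49009 = 7405. x_2 = 7405^2 mod 49009 = 41963. x_3 = 41963^2 mod 49009 = 49008. x_3 ≡ −1, so 25667 is not a witness.
No listed base is a witness for 49009.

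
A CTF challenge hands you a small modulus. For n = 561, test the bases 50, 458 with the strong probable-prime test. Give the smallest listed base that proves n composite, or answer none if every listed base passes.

n − 1 = 560 = 2^4 · 35, so s = 4 and d = 35.
Base 50: x_0 = 50^35 mod 561 = 560. x_0 = 560 ≡ −1, so 50 is not a witness.
Base 458: x_0 = 458^35 mod 561 = 560. x_0 = 560 ≡ −1, so 458 is not a witness.
No listed base is a witness for 561.

none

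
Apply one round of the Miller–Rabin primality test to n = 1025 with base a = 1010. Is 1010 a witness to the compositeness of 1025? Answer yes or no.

n − 1 = 1024 = 2^10 · 1, so s = 10 and d = 1.
x_0 = 1010^1 mod 1025 = 1010.
x_0 is neither 1 nor 1024, so continue squaring.
x_1 = 1010^2 mod 1025 = 225.
x_2 = 225^2 mod 1025 = 400.
x_3 = 400^2 mod 1025 = 100.
x_4 = 100^2 mod 1025 = 775.
x_5 = 775^2 mod 1025 = 1000.
x_6 = 1000^2 mod 1025 = 625.
x_7 = 625^2 mod 1025 = 100.
x_8 = 100^2 mod 1025 = 775.
x_9 = 775^2 mod 1025 = 1000.
Reached i = s−1 = 9 without hitting −1: 1010 is a Miller–Rabin witness and 1025 is composite.

yes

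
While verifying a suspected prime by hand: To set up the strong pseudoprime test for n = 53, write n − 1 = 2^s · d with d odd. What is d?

13

Halving: 52 → 26 → 13; 13 is odd.
So 52 = 2^2 · 13.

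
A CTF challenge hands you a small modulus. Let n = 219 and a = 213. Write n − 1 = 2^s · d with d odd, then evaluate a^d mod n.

213

n − 1 = 218 = 2^1 · 109, so s = 1 and d = 109.
213^109 mod 219 = 213.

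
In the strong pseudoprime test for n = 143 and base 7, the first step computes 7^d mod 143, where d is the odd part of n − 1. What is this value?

n − 1 = 142 = 2^1 · 71, so s = 1 and d = 71.
Repeated squaring mod 143: 7^1 ≡ 7, 7^2 ≡ 49, 7^4 ≡ 113, 7^8 ≡ 42, 7^16 ≡ 48, 7^32 ≡ 16, 7^64 ≡ 113.
71 = 64 + 4 + 2 + 1, so 7^71 ≡ 113·113·49·7 ≡ 106 (mod 143).

106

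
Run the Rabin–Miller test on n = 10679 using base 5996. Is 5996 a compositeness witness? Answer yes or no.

yes

n − 1 = 10678 = 2^1 · 5339, so s = 1 and d = 5339.
Repeated squaring mod 10679: 5996^1 ≡ 5996, 5996^2 ≡ 6502, 5996^4 ≡ 8522, 5996^8 ≡ 7284, 5996^16 ≡ 3384, 5996^32 ≡ 3568, 5996^64 ≡ 1256, 5996^128 ≡ 7723, 5996^256 ≡ 2514, 5996^512 ≡ 8907, 5996^1024 ≡ 358, 5996^2048 ≡ 16, 5996^4096 ≡ 256.
5339 = 4096 + 1024 + 128 + 64 + 16 + 8 + 2 + 1, so 5996^5339 ≡ 256·358·7723·1256·3384·7284·6502·5996 ≡ 3748 (mod 10679).
x_0 = 5996^5339 mod 10679 = 3748.
x_0 ∉ {1, 10678} and s = 1, so 5996 is a Miller–Rabin witness and 10679 is composite.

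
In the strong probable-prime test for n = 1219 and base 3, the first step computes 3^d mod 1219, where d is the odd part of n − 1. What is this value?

403

n − 1 = 1218 = 2^1 · 609, so s = 1 and d = 609.
Repeated squaring mod 1219: 3^1 ≡ 3, 3^2 ≡ 9, 3^4 ≡ 81, 3^8 ≡ 466, 3^16 ≡ 174, 3^32 ≡ 1020, 3^64 ≡ 593, 3^128 ≡ 577, 3^256 ≡ 142, 3^512 ≡ 660.
609 = 512 + 64 + 32 + 1, so 3^609 ≡ 660·593·1020·3 ≡ 403 (mod 1219).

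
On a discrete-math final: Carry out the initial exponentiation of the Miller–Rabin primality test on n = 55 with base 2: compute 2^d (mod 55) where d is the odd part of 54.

n − 1 = 54 = 2^1 · 27, so s = 1 and d = 27.
2^27 mod 55 = 18.

18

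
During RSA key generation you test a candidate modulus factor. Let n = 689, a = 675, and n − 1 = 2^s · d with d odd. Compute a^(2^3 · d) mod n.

651

n − 1 = 688 = 2^4 · 43, so s = 4 and d = 43.
x_0 = 675^43 mod 689 = 376.
x_1 = 376^2 mod 689 = 131.
x_2 = 131^2 mod 689 = 625.
x_3 = 625^2 mod 689 = 651.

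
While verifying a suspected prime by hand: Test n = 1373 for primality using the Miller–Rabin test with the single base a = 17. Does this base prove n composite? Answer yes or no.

n − 1 = 1372 = 2^2 · 343, so s = 2 and d = 343.
Repeated squaring mod 1373: 17^1 ≡ 17, 17^2 ≡ 289, 17^4 ≡ 1141, 17^8 ≡ 277, 17^16 ≡ 1214, 17^32 ≡ 567, 17^64 ≡ 207, 17^128 ≡ 286, 17^256 ≡ 789.
343 = 256 + 64 + 16 + 4 + 2 + 1, so 17^343 ≡ 789·207·1214·1141·289·17 ≡ 1372 (mod 1373).
x_0 = 17^343 mod 1373 = 1372.
x_0 = 1372 ≡ −1, so 17 is not a witness.

no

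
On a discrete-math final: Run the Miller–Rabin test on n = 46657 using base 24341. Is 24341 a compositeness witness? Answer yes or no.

no

n − 1 = 46656 = 2^6 · 729, so s = 6 and d = 729.
x_0 = 24341^729 mod 46657 = 36106.
x_0 is neither 1 nor 46656, so continue squaring.
x_1 = 36106^2 mod 46657 = 46656.
x_1 ≡ −1, so 24341 is not a witness.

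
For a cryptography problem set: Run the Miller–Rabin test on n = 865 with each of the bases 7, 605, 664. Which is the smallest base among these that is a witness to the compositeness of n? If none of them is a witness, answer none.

7

n − 1 = 864 = 2^5 · 27, so s = 5 and d = 27.
Base 7: x_0 = 7^27 mod 865 = 558. x_0 is neither 1 nor 864, so continue squaring. x_1 = 558^2 mod 865 = 829. x_2 = 829^2 mod 865 = 431. x_3 = 431^2 mod 865 = 651. x_4 = 651^2 mod 865 = 816. Reached i = s−1 = 4 without hitting −1: 7 is a Miller–Rabin witness and 865 is composite.
Base 605: x_0 = 605^27 mod 865 = 115. x_0 is neither 1 nor 864, so continue squaring. x_1 = 115^2 mod 865 = 250. x_2 = 250^2 mod 865 = 220. x_3 = 220^2 mod 865 = 825. x_4 = 825^2 mod 865 = 735. Reached i = s−1 = 4 without hitting −1: 605 is a Miller–Rabin witness and 865 is composite.
Base 664: x_0 = 664^27 mod 865 = 514. x_0 is neither 1 nor 864, so continue squaring. x_1 = 514^2 mod 865 = 371. x_2 = 371^2 mod 865 = 106. x_3 = 106^2 mod 865 = 856. x_4 = 856^2 mod 865 = 81. Reached i = s−1 = 4 without hitting −1: 664 is a Miller–Rabin witness and 865 is composite.
The smallest witness among the given bases is 7.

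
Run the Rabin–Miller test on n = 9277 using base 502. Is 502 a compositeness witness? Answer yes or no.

no

n − 1 = 9276 = 2^2 · 2319, so s = 2 and d = 2319.
Repeated squaring mod 9277: 502^1 ≡ 502, 502^2 ≡ 1525, 502^4 ≡ 6375, 502^8 ≡ 7365, 502^16 ≡ 606, 502^32 ≡ 5433, 502^64 ≡ 7352, 502^128 ≡ 4102, 502^256 ≡ 7203, 502^512 ≡ 6225, 502^1024 ≡ 596, 502^2048 ≡ 2690.
2319 = 2048 + 256 + 8 + 4 + 2 + 1, so 502^2319 ≡ 2690·7203·7365·6375·1525·502 ≡ 8389 (mod 9277).
x_0 = 502^2319 mod 9277 = 8389.
x_0 is neither 1 nor 9276, so continue squaring.
x_1 = 8389^2 mod 9277 = 9276.
x_1 ≡ −1, so 502 is not a witness.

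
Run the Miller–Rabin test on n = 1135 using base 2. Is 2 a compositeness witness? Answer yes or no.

yes

n − 1 = 1134 = 2^1 · 567, so s = 1 and d = 567.
x_0 = 2^567 mod 1135 = 223.
x_0 ∉ {1, 1134} and s = 1, so 2 is a Miller–Rabin witness and 1135 is composite.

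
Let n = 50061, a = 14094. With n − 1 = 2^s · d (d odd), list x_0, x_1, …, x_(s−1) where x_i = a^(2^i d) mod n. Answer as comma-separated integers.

n − 1 = 50060 = 2^2 · 12515, so s = 2 and d = 12515.
x_0 = 14094^12515 mod 50061 = 19515.
x_1 = 19515^2 mod 50061 = 21198.

19515, 21198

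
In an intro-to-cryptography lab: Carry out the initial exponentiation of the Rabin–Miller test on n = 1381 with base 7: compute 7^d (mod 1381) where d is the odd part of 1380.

n − 1 = 1380 = 2^2 · 345, so s = 2 and d = 345.
Repeated squaring mod 1381: 7^1 ≡ 7, 7^2 ≡ 49, 7^4 ≡ 1020, 7^8 ≡ 507, 7^16 ≡ 183, 7^32 ≡ 345, 7^64 ≡ 259, 7^128 ≡ 793, 7^256 ≡ 494.
345 = 256 + 64 + 16 + 8 + 1, so 7^345 ≡ 494·259·183·507·7 ≡ 1 (mod 1381).

1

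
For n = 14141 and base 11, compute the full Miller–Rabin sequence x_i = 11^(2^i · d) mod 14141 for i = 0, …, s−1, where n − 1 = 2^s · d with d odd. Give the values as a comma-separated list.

n − 1 = 14140 = 2^2 · 3535, so s = 2 and d = 3535.
x_0 = 11^3535 mod 14141 = 9248.
x_1 = 9248^2 mod 14141 = 736.

9248, 736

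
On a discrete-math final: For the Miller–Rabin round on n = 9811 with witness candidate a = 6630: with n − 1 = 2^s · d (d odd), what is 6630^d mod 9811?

n − 1 = 9810 = 2^1 · 4905, so s = 1 and d = 4905.
6630^4905 mod 9811 = 1.

1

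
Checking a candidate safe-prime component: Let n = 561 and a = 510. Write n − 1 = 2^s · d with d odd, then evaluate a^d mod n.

408

n − 1 = 560 = 2^4 · 35, so s = 4 and d = 35.
510^35 mod 561 = 408.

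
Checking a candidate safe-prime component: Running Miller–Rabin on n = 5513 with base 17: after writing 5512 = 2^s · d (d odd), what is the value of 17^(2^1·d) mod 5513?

n − 1 = 5512 = 2^3 · 689, so s = 3 and d = 689.
x_0 = 17^689 mod 5513 = 5310.
x_1 = 5310^2 mod 5513 = 2618.

2618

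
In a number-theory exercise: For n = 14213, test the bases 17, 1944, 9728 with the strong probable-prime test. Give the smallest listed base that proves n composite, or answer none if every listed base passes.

n − 1 = 14212 = 2^2 · 3553, so s = 2 and d = 3553.
Base 17: x_0 = 17^3553 mod 14213 = 3634. x_0 is neither 1 nor 14212, so continue squaring. x_1 = 3634^2 mod 14213 = 2079. Reached i = s−1 = 1 without hitting −1: 17 is a Miller–Rabin witness and 14213 is composite.
Base 1944: x_0 = 1944^3553 mod 14213 = 4782. x_0 is neither 1 nor 14212, so continue squaring. x_1 = 4782^2 mod 14213 = 13020. Reached i = s−1 = 1 without hitting −1: 1944 is a Miller–Rabin witness and 14213 is composite.
Base 9728: x_0 = 9728^3553 mod 14213 = 1981. x_0 is neither 1 nor 14212, so continue squaring. x_1 = 1981^2 mod 14213 = 1573. Reached i = s−1 = 1 without hitting −1: 9728 is a Miller–Rabin witness and 14213 is composite.
The smallest witness among the given bases is 17.

17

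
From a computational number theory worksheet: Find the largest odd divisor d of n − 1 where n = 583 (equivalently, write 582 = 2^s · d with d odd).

291

Halving: 582 → 291; 291 is odd.
So 582 = 2^1 · 291.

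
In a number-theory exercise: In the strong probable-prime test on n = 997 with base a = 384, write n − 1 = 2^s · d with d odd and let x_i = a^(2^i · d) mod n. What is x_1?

996

n − 1 = 996 = 2^2 · 249, so s = 2 and d = 249.
Repeated squaring mod 997: 384^1 ≡ 384, 384^2 ≡ 897, 384^4 ≡ 30, 384^8 ≡ 900, 384^16 ≡ 436, 384^32 ≡ 666, 384^64 ≡ 888, 384^128 ≡ 914.
249 = 128 + 64 + 32 + 16 + 8 + 1, so 384^249 ≡ 914·888·666·436·900·384 ≡ 161 (mod 997).
x_0 = 161.
x_1 = 161^2 mod 997 = 996.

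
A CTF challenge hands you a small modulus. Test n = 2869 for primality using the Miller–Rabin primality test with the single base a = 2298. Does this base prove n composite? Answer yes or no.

no

n − 1 = 2868 = 2^2 · 717, so s = 2 and d = 717.
x_0 = 2298^717 mod 2869 = 2868.
x_0 = 2868 ≡ −1, so 2298 is not a witness.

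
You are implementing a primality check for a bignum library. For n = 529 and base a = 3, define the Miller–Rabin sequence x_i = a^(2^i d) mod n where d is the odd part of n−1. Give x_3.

n − 1 = 528 = 2^4 · 33, so s = 4 and d = 33.
x_0 = 3^33 mod 529 = 323.
x_1 = 323^2 mod 529 = 116.
x_2 = 116^2 mod 529 = 231.
x_3 = 231^2 mod 529 = 461.

461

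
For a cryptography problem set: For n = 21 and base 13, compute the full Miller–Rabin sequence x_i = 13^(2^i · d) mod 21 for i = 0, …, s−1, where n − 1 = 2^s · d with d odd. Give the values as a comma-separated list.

n − 1 = 20 = 2^2 · 5, so s = 2 and d = 5.
x_0 = 13^5 mod 21 = 13.
x_1 = 13^2 mod 21 = 1.

13, 1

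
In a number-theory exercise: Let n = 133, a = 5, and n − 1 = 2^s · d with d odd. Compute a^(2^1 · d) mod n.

106

n − 1 = 132 = 2^2 · 33, so s = 2 and d = 33.
x_0 = 5^33 mod 133 = 83.
x_1 = 83^2 mod 133 = 106.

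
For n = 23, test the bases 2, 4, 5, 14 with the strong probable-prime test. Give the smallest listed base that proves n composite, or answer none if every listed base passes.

none

n − 1 = 22 = 2^1 · 11, so s = 1 and d = 11.
Base 2: x_0 = 2^11 mod 23 = 1. x_0 = 1, so 2 is not a witness.
Base 4: x_0 = 4^11 mod 23 = 1. x_0 = 1, so 4 is not a witness.
Base 5: x_0 = 5^11 mod 23 = 22. x_0 = 22 ≡ −1, so 5 is not a witness.
Base 14: x_0 = 14^11 mod 23 = 22. x_0 = 22 ≡ −1, so 14 is not a witness.
No listed base is a witness for 23.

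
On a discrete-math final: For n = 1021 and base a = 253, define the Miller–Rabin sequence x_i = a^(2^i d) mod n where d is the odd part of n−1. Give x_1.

n − 1 = 1020 = 2^2 · 255, so s = 2 and d = 255.
x_0 = 253^255 mod 1021 = 1.
x_1 = 1^2 mod 1021 = 1.

1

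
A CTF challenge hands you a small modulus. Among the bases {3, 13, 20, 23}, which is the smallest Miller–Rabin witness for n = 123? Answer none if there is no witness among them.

n − 1 = 122 = 2^1 · 61, so s = 1 and d = 61.
Base 3: x_0 = 3^61 mod 123 = 120. x_0 ∉ {1, 122} and s = 1, so 3 is a Miller–Rabin witness and 123 is composite.
Base 13: x_0 = 13^61 mod 123 = 28. x_0 ∉ {1, 122} and s = 1, so 13 is a Miller–Rabin witness and 123 is composite.
Base 20: x_0 = 20^61 mod 123 = 20. x_0 ∉ {1, 122} and s = 1, so 20 is a Miller–Rabin witness and 123 is composite.
Base 23: x_0 = 23^61 mod 123 = 23. x_0 ∉ {1, 122} and s = 1, so 23 is a Miller–Rabin witness and 123 is composite.
The smallest witness among the given bases is 3.

3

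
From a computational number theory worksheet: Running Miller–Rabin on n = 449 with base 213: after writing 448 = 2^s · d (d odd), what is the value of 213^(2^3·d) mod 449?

n − 1 = 448 = 2^6 · 7, so s = 6 and d = 7.
x_0 = 213^7 mod 449 = 45.
x_1 = 45^2 mod 449 = 229.
x_2 = 229^2 mod 449 = 357.
x_3 = 357^2 mod 449 = 382.

382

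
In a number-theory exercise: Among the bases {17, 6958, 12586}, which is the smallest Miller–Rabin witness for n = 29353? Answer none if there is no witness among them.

17

n − 1 = 29352 = 2^3 · 3669, so s = 3 and d = 3669.
Base 17: x_0 = 17^3669 mod 29353 = 13426. x_0 is neither 1 nor 29352, so continue squaring. x_1 = 13426^2 mod 29353 = 703. x_2 = 703^2 mod 29353 = 24561. Reached i = s−1 = 2 without hitting −1: 17 is a Miller–Rabin witness and 29353 is composite.
Base 6958: x_0 = 6958^3669 mod 29353 = 18422. x_0 is neither 1 nor 29352, so continue squaring. x_1 = 18422^2 mod 29353 = 20051. x_2 = 20051^2 mod 29353 = 23913. Reached i = s−1 = 2 without hitting −1: 6958 is a Miller–Rabin witness and 29353 is composite.
Base 12586: x_0 = 12586^3669 mod 29353 = 1314. x_0 is neither 1 nor 29352, so continue squaring. x_1 = 1314^2 mod 29353 = 24122. x_2 = 24122^2 mod 29353 = 6365. Reached i = s−1 = 2 without hitting −1: 12586 is a Miller–Rabin witness and 29353 is composite.
The smallest witness among the given bases is 17.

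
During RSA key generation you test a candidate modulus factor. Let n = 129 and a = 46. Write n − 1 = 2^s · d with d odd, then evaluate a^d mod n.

46

n − 1 = 128 = 2^7 · 1, so s = 7 and d = 1.
46^1 mod 129 = 46.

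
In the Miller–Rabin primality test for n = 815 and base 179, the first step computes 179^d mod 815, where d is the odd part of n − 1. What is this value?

n − 1 = 814 = 2^1 · 407, so s = 1 and d = 407.
179^407 mod 815 = 419.

419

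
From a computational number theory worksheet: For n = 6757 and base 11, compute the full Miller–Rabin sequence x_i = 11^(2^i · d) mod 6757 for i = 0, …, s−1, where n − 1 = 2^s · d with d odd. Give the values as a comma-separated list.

n − 1 = 6756 = 2^2 · 1689, so s = 2 and d = 1689.
x_0 = 11^1689 mod 6757 = 814.
x_1 = 814^2 mod 6757 = 410.

814, 410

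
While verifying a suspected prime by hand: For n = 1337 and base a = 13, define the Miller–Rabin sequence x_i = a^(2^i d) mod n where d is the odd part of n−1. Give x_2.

1051

n − 1 = 1336 = 2^3 · 167, so s = 3 and d = 167.
Repeated squaring mod 1337: 13^1 ≡ 13, 13^2 ≡ 169, 13^4 ≡ 484, 13^8 ≡ 281, 13^16 ≡ 78, 13^32 ≡ 736, 13^64 ≡ 211, 13^128 ≡ 400.
167 = 128 + 32 + 4 + 2 + 1, so 13^167 ≡ 400·736·484·169·13 ≡ 272 (mod 1337).
x_0 = 272.
x_1 = 272^2 mod 1337 = 449.
x_2 = 449^2 mod 1337 = 1051.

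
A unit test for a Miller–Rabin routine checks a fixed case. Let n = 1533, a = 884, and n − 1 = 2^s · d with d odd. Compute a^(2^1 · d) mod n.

373

n − 1 = 1532 = 2^2 · 383, so s = 2 and d = 383.
Repeated squaring mod 1533: 884^1 ≡ 884, 884^2 ≡ 1159, 884^4 ≡ 373, 884^8 ≡ 1159, 884^16 ≡ 373, 884^32 ≡ 1159, 884^64 ≡ 373, 884^128 ≡ 1159, 884^256 ≡ 373.
383 = 256 + 64 + 32 + 16 + 8 + 4 + 2 + 1, so 884^383 ≡ 373·373·1159·373·1159·373·1159·884 ≡ 137 (mod 1533).
x_0 = 137.
x_1 = 137^2 mod 1533 = 373.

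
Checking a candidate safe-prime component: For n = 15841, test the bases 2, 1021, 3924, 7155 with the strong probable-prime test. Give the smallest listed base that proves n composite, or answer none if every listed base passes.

n − 1 = 15840 = 2^5 · 495, so s = 5 and d = 495.
Base 2: x_0 = 2^495 mod 15841 = 1. x_0 = 1, so 2 is not a witness.
Base 1021: x_0 = 1021^495 mod 15841 = 15840. x_0 = 15840 ≡ −1, so 1021 is not a witness.
Base 3924: x_0 = 3924^495 mod 15841 = 1. x_0 = 1, so 3924 is not a witness.
Base 7155: x_0 = 7155^495 mod 15841 = 1. x_0 = 1, so 7155 is not a witness.
No listed base is a witness for 15841.

none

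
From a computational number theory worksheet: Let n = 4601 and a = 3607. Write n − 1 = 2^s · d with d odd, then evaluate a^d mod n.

2120

n − 1 = 4600 = 2^3 · 575, so s = 3 and d = 575.
3607^575 mod 4601 = 2120.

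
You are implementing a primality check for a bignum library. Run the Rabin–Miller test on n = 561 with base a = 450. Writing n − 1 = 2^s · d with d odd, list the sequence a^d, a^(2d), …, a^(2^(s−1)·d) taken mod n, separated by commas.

87, 276, 441, 375

n − 1 = 560 = 2^4 · 35, so s = 4 and d = 35.
x_0 = 450^35 mod 561 = 87.
x_1 = 87^2 mod 561 = 276.
x_2 = 276^2 mod 561 = 441.
x_3 = 441^2 mod 561 = 375.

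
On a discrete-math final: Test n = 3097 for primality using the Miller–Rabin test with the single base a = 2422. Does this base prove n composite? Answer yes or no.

n − 1 = 3096 = 2^3 · 387, so s = 3 and d = 387.
By repeated squaring, 2422^387 ≡ 1 (mod 3097).
x_0 = 2422^387 mod 3097 = 1.
x_0 = 1, so 2422 is not a witness.

no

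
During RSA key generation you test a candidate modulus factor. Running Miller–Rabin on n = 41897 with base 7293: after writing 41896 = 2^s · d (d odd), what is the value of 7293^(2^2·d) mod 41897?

1

n − 1 = 41896 = 2^3 · 5237, so s = 3 and d = 5237.
x_0 = 7293^5237 mod 41897 = 1.
x_1 = 1^2 mod 41897 = 1.
x_2 = 1^2 mod 41897 = 1.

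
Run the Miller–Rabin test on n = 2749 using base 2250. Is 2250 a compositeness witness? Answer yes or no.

n − 1 = 2748 = 2^2 · 687, so s = 2 and d = 687.
x_0 = 2250^687 mod 2749 = 640.
x_0 is neither 1 nor 2748, so continue squaring.
x_1 = 640^2 mod 2749 = 2748.
x_1 ≡ −1, so 2250 is not a witness.

no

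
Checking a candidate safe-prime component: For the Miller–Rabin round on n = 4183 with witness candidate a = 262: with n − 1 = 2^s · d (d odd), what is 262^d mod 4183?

895

n − 1 = 4182 = 2^1 · 2091, so s = 1 and d = 2091.
Repeated squaring mod 4183: 262^1 ≡ 262, 262^2 ≡ 1716, 262^4 ≡ 4007, 262^8 ≡ 1695, 262^16 ≡ 3487, 262^32 ≡ 3371, 262^64 ≡ 2613, 262^128 ≡ 1113, 262^256 ≡ 601, 262^512 ≡ 1463, 262^1024 ≡ 2856, 262^2048 ≡ 4069.
2091 = 2048 + 32 + 8 + 2 + 1, so 262^2091 ≡ 4069·3371·1695·1716·262 ≡ 895 (mod 4183).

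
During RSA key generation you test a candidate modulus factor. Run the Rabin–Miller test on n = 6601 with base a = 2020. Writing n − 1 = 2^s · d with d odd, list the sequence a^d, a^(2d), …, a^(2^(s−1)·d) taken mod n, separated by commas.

3564, 1772, 4509

n − 1 = 6600 = 2^3 · 825, so s = 3 and d = 825.
x_0 = 2020^825 mod 6601 = 3564.
x_1 = 3564^2 mod 6601 = 1772.
x_2 = 1772^2 mod 6601 = 4509.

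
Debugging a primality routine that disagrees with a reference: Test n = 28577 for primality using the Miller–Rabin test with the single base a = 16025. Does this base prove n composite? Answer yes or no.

yes

n − 1 = 28576 = 2^5 · 893, so s = 5 and d = 893.
Repeated squaring mod 28577: 16025^1 ≡ 16025, 16025^2 ≡ 7703, 16025^4 ≡ 10357, 16025^8 ≡ 17968, 16025^16 ≡ 14655, 16025^32 ≡ 12870, 16025^64 ≡ 4608, 16025^128 ≡ 953, 16025^256 ≡ 22322, 16025^512 ≡ 3112.
893 = 512 + 256 + 64 + 32 + 16 + 8 + 4 + 1, so 16025^893 ≡ 3112·22322·4608·12870·14655·17968·10357·16025 ≡ 7028 (mod 28577).
x_0 = 16025^893 mod 28577 = 7028.
x_0 is neither 1 nor 28576, so continue squaring.
x_1 = 7028^2 mod 28577 = 11728.
x_2 = 11728^2 mod 28577 = 4883.
x_3 = 4883^2 mod 28577 = 10471.
x_4 = 10471^2 mod 28577 = 20469.
Reached i = s−1 = 4 without hitting −1: 16025 is a Miller–Rabin witness and 28577 is composite.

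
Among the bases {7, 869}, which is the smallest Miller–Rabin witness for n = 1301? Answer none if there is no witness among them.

n − 1 = 1300 = 2^2 · 325, so s = 2 and d = 325.
Base 7: x_0 = 7^325 mod 1301 = 1250. x_0 is neither 1 nor 1300, so continue squaring. x_1 = 1250^2 mod 1301 = 1300. x_1 ≡ −1, so 7 is not a witness.
Base 869: x_0 = 869^325 mod 1301 = 51. x_0 is neither 1 nor 1300, so continue squaring. x_1 = 51^2 mod 1301 = 1300. x_1 ≡ −1, so 869 is not a witness.
No listed base is a witness for 1301.

none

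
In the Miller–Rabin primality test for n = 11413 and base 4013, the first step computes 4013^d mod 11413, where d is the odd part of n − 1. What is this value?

n − 1 = 11412 = 2^2 · 2853, so s = 2 and d = 2853.
4013^2853 mod 11413 = 594.

594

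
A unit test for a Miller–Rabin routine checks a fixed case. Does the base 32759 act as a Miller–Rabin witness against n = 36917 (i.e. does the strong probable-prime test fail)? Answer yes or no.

n − 1 = 36916 = 2^2 · 9229, so s = 2 and d = 9229.
x_0 = 32759^9229 mod 36917 = 3187.
x_0 is neither 1 nor 36916, so continue squaring.
x_1 = 3187^2 mod 36917 = 4794.
Reached i = s−1 = 1 without hitting −1: 32759 is a Miller–Rabin witness and 36917 is composite.

yes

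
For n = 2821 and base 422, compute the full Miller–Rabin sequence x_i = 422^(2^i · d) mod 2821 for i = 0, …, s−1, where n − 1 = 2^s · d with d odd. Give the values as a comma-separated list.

n − 1 = 2820 = 2^2 · 705, so s = 2 and d = 705.
x_0 = 422^705 mod 2821 = 2605.
x_1 = 2605^2 mod 2821 = 1520.

2605, 1520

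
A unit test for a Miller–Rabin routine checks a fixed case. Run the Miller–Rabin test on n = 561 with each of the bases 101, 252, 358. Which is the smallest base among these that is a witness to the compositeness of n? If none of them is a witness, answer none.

252

n − 1 = 560 = 2^4 · 35, so s = 4 and d = 35.
Base 101: x_0 = 101^35 mod 561 = 560. x_0 = 560 ≡ −1, so 101 is not a witness.
Base 252: x_0 = 252^35 mod 561 = 483. x_0 is neither 1 nor 560, so continue squaring. x_1 = 483^2 mod 561 = 474. x_2 = 474^2 mod 561 = 276. x_3 = 276^2 mod 561 = 441. Reached i = s−1 = 3 without hitting −1: 252 is a Miller–Rabin witness and 561 is composite.
Base 358: x_0 = 358^35 mod 561 = 307. x_0 is neither 1 nor 560, so continue squaring. x_1 = 307^2 mod 561 = 1. x_1 = 1 but x_0 ≠ ±1, a nontrivial square root of 1 — 358 is a witness and 561 is composite.
The smallest witness among the given bases is 252.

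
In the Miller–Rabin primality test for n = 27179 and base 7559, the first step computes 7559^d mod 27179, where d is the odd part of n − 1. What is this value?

n − 1 = 27178 = 2^1 · 13589, so s = 1 and d = 13589.
7559^13589 mod 27179 = 27178.

27178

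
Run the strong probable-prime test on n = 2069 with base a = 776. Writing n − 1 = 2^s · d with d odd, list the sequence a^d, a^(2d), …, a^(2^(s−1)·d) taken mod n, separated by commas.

n − 1 = 2068 = 2^2 · 517, so s = 2 and d = 517.
x_0 = 776^517 mod 2069 = 164.
x_1 = 164^2 mod 2069 = 2068.

164, 2068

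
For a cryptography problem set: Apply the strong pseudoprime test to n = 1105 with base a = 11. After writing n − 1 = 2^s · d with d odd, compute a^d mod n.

996

n − 1 = 1104 = 2^4 · 69, so s = 4 and d = 69.
Repeated squaring mod 1105: 11^1 ≡ 11, 11^2 ≡ 121, 11^4 ≡ 276, 11^8 ≡ 1036, 11^16 ≡ 341, 11^32 ≡ 256, 11^64 ≡ 341.
69 = 64 + 4 + 1, so 11^69 ≡ 341·276·11 ≡ 996 (mod 1105).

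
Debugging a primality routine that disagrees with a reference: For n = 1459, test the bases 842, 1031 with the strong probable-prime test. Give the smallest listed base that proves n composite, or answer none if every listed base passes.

n − 1 = 1458 = 2^1 · 729, so s = 1 and d = 729.
Base 842: x_0 = 842^729 mod 1459 = 1458. x_0 = 1458 ≡ −1, so 842 is not a witness.
Base 1031: x_0 = 1031^729 mod 1459 = 1458. x_0 = 1458 ≡ −1, so 1031 is not a witness.
No listed base is a witness for 1459.

none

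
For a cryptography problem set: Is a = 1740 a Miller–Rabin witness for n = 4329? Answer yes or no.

n − 1 = 4328 = 2^3 · 541, so s = 3 and d = 541.
x_0 = 1740^541 mod 4329 = 297.
x_0 is neither 1 nor 4328, so continue squaring.
x_1 = 297^2 mod 4329 = 1629.
x_2 = 1629^2 mod 4329 = 4293.
Reached i = s−1 = 2 without hitting −1: 1740 is a Miller–Rabin witness and 4329 is composite.

yes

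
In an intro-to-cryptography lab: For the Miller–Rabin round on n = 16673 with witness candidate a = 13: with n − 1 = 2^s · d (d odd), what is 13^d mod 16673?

n − 1 = 16672 = 2^5 · 521, so s = 5 and d = 521.
Repeated squaring mod 16673: 13^1 ≡ 13, 13^2 ≡ 169, 13^4 ≡ 11888, 13^8 ≡ 4196, 13^16 ≡ 16401, 13^32 ≡ 7292, 13^64 ≡ 3067, 13^128 ≡ 2917, 13^256 ≡ 5659, 13^512 ≡ 12121.
521 = 512 + 8 + 1, so 13^521 ≡ 12121·4196·13 ≡ 8493 (mod 16673).

8493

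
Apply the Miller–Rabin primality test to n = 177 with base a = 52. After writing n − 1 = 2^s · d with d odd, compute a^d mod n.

142

n − 1 = 176 = 2^4 · 11, so s = 4 and d = 11.
52^11 mod 177 = 142.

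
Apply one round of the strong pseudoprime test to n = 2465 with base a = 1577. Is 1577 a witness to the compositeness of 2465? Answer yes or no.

n − 1 = 2464 = 2^5 · 77, so s = 5 and d = 77.
Repeated squaring mod 2465: 1577^1 ≡ 1577, 1577^2 ≡ 2209, 1577^4 ≡ 1446, 1577^8 ≡ 596, 1577^16 ≡ 256, 1577^32 ≡ 1446, 1577^64 ≡ 596.
77 = 64 + 8 + 4 + 1, so 1577^77 ≡ 596·596·1446·1577 ≡ 1322 (mod 2465).
x_0 = 1577^77 mod 2465 = 1322.
x_0 is neither 1 nor 2464, so continue squaring.
x_1 = 1322^2 mod 2465 = 2464.
x_1 ≡ −1, so 1577 is not a witness.

no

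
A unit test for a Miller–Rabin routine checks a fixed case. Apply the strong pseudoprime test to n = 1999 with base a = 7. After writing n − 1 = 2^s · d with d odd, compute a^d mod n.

1998

n − 1 = 1998 = 2^1 · 999, so s = 1 and d = 999.
Repeated squaring mod 1999: 7^1 ≡ 7, 7^2 ≡ 49, 7^4 ≡ 402, 7^8 ≡ 1684, 7^16 ≡ 1274, 7^32 ≡ 1887, 7^64 ≡ 550, 7^128 ≡ 651, 7^256 ≡ 13, 7^512 ≡ 169.
999 = 512 + 256 + 128 + 64 + 32 + 4 + 2 + 1, so 7^999 ≡ 169·13·651·550·1887·402·49·7 ≡ 1998 (mod 1999).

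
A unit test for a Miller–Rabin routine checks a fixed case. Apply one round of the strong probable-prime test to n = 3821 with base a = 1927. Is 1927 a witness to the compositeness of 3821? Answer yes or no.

n − 1 = 3820 = 2^2 · 955, so s = 2 and d = 955.
By repeated squaring, 1927^955 ≡ 1 (mod 3821).
x_0 = 1927^955 mod 3821 = 1.
x_0 = 1, so 1927 is not a witness.

no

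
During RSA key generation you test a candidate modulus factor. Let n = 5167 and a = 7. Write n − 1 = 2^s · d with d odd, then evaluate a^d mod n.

n − 1 = 5166 = 2^1 · 2583, so s = 1 and d = 2583.
7^2583 mod 5167 = 5166.

5166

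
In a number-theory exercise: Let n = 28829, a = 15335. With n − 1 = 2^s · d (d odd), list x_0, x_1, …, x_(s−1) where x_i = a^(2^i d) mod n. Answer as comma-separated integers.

n − 1 = 28828 = 2^2 · 7207, so s = 2 and d = 7207.
x_0 = 15335^7207 mod 28829 = 571.
x_1 = 571^2 mod 28829 = 8922.

571, 8922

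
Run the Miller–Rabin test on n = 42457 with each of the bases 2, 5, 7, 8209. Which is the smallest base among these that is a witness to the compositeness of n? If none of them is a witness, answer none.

n − 1 = 42456 = 2^3 · 5307, so s = 3 and d = 5307.
Base 2: x_0 = 2^5307 mod 42457 = 41000. x_0 is neither 1 nor 42456, so continue squaring. x_1 = 41000^2 mod 42457 = 42456. x_1 ≡ −1, so 2 is not a witness.
Base 5: x_0 = 5^5307 mod 42457 = 10764. x_0 is neither 1 nor 42456, so continue squaring. x_1 = 10764^2 mod 42457 = 41000. x_2 = 41000^2 mod 42457 = 42456. x_2 ≡ −1, so 5 is not a witness.
Base 7: x_0 = 7^5307 mod 42457 = 41000. x_0 is neither 1 nor 42456, so continue squaring. x_1 = 41000^2 mod 42457 = 42456. x_1 ≡ −1, so 7 is not a witness.
Base 8209: x_0 = 8209^5307 mod 42457 = 31693. x_0 is neither 1 nor 42456, so continue squaring. x_1 = 31693^2 mod 42457 = 41000. x_2 = 41000^2 mod 42457 = 42456. x_2 ≡ −1, so 8209 is not a witness.
No listed base is a witness for 42457.

none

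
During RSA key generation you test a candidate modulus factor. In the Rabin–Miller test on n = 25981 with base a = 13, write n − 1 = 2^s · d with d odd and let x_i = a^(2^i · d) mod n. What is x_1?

n − 1 = 25980 = 2^2 · 6495, so s = 2 and d = 6495.
x_0 = 13^6495 mod 25981 = 10566.
x_1 = 10566^2 mod 25981 = 25980.

25980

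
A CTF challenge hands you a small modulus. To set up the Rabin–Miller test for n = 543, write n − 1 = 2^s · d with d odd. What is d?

271

Halving: 542 → 271; 271 is odd.
So 542 = 2^1 · 271.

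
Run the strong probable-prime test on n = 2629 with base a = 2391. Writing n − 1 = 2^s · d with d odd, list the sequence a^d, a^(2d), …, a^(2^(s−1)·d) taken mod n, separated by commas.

n − 1 = 2628 = 2^2 · 657, so s = 2 and d = 657.
x_0 = 2391^657 mod 2629 = 1435.
x_1 = 1435^2 mod 2629 = 718.

1435, 718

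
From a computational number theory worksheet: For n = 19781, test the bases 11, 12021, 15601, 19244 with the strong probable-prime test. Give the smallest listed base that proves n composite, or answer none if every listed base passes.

n − 1 = 19780 = 2^2 · 4945, so s = 2 and d = 4945.
Base 11: x_0 = 11^4945 mod 19781 = 4244. x_0 is neither 1 nor 19780, so continue squaring. x_1 = 4244^2 mod 19781 = 10826. Reached i = s−1 = 1 without hitting −1: 11 is a Miller–Rabin witness and 19781 is composite.
Base 12021: x_0 = 12021^4945 mod 19781 = 6794. x_0 is neither 1 nor 19780, so continue squaring. x_1 = 6794^2 mod 19781 = 9363. Reached i = s−1 = 1 without hitting −1: 12021 is a Miller–Rabin witness and 19781 is composite.
Base 15601: x_0 = 15601^4945 mod 19781 = 5434. x_0 is neither 1 nor 19780, so continue squaring. x_1 = 5434^2 mod 19781 = 15104. Reached i = s−1 = 1 without hitting −1: 15601 is a Miller–Rabin witness and 19781 is composite.
Base 19244: x_0 = 19244^4945 mod 19781 = 747. x_0 is neither 1 nor 19780, so continue squaring. x_1 = 747^2 mod 19781 = 4141. Reached i = s−1 = 1 without hitting −1: 19244 is a Miller–Rabin witness and 19781 is composite.
The smallest witness among the given bases is 11.

11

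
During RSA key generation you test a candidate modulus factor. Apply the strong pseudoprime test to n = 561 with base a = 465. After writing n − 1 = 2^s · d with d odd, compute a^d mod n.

n − 1 = 560 = 2^4 · 35, so s = 4 and d = 35.
By repeated squaring, 465^35 ≡ 12 (mod 561).

12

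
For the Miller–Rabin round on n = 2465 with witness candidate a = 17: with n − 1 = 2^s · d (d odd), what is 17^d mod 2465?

n − 1 = 2464 = 2^5 · 77, so s = 5 and d = 77.
17^77 mod 2465 = 17.

17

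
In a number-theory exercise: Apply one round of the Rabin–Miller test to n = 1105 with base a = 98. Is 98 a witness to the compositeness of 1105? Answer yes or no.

n − 1 = 1104 = 2^4 · 69, so s = 4 and d = 69.
x_0 = 98^69 mod 1105 = 268.
x_0 is neither 1 nor 1104, so continue squaring.
x_1 = 268^2 mod 1105 = 1104.
x_1 ≡ −1, so 98 is not a witness.

no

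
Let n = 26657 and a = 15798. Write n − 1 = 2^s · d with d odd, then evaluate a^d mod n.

12138

n − 1 = 26656 = 2^5 · 833, so s = 5 and d = 833.
Repeated squaring mod 26657: 15798^1 ≡ 15798, 15798^2 ≡ 13970, 15798^4 ≡ 5003, 15798^8 ≡ 25743, 15798^16 ≡ 9029, 15798^32 ≡ 5735, 15798^64 ≡ 22144, 15798^128 ≡ 1221, 15798^256 ≡ 24706, 15798^512 ≡ 21107.
833 = 512 + 256 + 64 + 1, so 15798^833 ≡ 21107·24706·22144·15798 ≡ 12138 (mod 26657).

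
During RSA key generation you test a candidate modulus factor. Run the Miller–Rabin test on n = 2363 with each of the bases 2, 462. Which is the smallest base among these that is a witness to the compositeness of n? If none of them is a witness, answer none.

2

n − 1 = 2362 = 2^1 · 1181, so s = 1 and d = 1181.
Base 2: x_0 = 2^1181 mod 2363 = 1273. x_0 ∉ {1, 2362} and s = 1, so 2 is a Miller–Rabin witness and 2363 is composite.
Base 462: x_0 = 462^1181 mod 2363 = 335. x_0 ∉ {1, 2362} and s = 1, so 462 is a Miller–Rabin witness and 2363 is composite.
The smallest witness among the given bases is 2.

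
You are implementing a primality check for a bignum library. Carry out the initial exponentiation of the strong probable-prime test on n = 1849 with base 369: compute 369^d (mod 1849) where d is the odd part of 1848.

44

n − 1 = 1848 = 2^3 · 231, so s = 3 and d = 231.
Repeated squaring mod 1849: 369^1 ≡ 369, 369^2 ≡ 1184, 369^4 ≡ 314, 369^8 ≡ 599, 369^16 ≡ 95, 369^32 ≡ 1629, 369^64 ≡ 326, 369^128 ≡ 883.
231 = 128 + 64 + 32 + 4 + 2 + 1, so 369^231 ≡ 883·326·1629·314·1184·369 ≡ 44 (mod 1849).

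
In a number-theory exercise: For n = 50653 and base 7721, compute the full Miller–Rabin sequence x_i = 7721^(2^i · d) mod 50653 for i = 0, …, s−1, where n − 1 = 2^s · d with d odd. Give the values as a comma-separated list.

n − 1 = 50652 = 2^2 · 12663, so s = 2 and d = 12663.
x_0 = 7721^12663 mod 50653 = 480.
x_1 = 480^2 mod 50653 = 27788.

480, 27788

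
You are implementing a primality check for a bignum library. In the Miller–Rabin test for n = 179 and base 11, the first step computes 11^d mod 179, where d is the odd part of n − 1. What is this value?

178

n − 1 = 178 = 2^1 · 89, so s = 1 and d = 89.
11^89 mod 179 = 178.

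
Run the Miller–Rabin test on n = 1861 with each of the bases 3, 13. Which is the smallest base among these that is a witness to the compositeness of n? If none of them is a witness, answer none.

none

n − 1 = 1860 = 2^2 · 465, so s = 2 and d = 465.
Base 3: x_0 = 3^465 mod 1861 = 1860. x_0 = 1860 ≡ −1, so 3 is not a witness.
Base 13: x_0 = 13^465 mod 1861 = 61. x_0 is neither 1 nor 1860, so continue squaring. x_1 = 61^2 mod 1861 = 1860. x_1 ≡ −1, so 13 is not a witness.
No listed base is a witness for 1861.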